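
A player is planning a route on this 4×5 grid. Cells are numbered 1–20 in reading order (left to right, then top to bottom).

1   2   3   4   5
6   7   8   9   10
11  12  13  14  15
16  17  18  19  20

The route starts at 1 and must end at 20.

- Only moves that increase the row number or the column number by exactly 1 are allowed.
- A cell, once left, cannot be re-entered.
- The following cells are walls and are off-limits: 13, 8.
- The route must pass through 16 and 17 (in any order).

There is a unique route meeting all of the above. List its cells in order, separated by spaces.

1 6 11 16 17 18 19 20

Moves only go right or down, so the column and row indices never decrease.
Route from 1: down 3 to 16, right 4 to 20 — 7 moves in all.
Check: all required cells visited.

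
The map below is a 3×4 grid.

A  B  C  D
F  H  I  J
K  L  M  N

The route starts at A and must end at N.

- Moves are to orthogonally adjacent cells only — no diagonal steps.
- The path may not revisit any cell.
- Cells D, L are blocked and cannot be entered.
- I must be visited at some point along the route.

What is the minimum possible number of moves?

Any route passes through I somewhere between A and N. Summing Manhattan distances along the two legs (A → I → N) gives a lower bound of 3 + 2 = 5 moves.
A route of 5 moves achieves this: A → F → H → I → M → N.
Since 5 matches the lower bound, it is optimal.

5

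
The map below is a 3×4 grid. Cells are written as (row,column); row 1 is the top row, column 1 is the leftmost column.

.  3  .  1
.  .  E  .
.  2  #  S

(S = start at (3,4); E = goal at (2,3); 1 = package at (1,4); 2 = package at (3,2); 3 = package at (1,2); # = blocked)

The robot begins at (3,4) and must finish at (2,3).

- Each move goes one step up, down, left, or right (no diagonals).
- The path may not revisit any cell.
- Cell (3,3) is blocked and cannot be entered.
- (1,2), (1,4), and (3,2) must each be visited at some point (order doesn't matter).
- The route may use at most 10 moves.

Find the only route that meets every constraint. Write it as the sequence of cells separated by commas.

Any route must reach (1,2), (1,4), and (3,2) and still end at (2,3) within 10 moves, so the order of the required stops is forced.
Route from (3,4): up 2 to (1,4), left 3 to (1,1), down 2 to (3,1), right 1 to (3,2), up 1 to (2,2), right 1 to (2,3) — 10 moves in all.
Check: all required cells visited; 10 ≤ 10 moves.

(3,4), (2,4), (1,4), (1,3), (1,2), (1,1), (2,1), (3,1), (3,2), (2,2), (2,3)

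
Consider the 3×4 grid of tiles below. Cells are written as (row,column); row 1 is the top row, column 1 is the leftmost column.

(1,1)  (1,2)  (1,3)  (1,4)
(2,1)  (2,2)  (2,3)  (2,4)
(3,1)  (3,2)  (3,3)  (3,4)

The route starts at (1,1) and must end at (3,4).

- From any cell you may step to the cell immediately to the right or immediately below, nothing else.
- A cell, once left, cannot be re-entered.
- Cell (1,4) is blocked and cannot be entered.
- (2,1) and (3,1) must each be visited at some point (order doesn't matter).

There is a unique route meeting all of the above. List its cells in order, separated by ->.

Moves only go right or down, so the column and row indices never decrease.
Route from (1,1): 2× down (reaching (3,1)), 3× right (reaching (3,4)) — 5 moves in all.
Check: all required cells visited.

(1,1) -> (2,1) -> (3,1) -> (3,2) -> (3,3) -> (3,4)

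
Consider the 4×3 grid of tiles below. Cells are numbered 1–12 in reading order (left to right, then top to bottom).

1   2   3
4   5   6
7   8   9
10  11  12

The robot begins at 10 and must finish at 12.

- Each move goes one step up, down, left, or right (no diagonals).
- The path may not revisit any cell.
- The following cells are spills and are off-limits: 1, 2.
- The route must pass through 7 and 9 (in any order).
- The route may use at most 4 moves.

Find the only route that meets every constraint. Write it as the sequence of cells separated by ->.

10 -> 7 -> 8 -> 9 -> 12

Any route must reach 7 and 9 and still end at 12 within 4 moves, so the order of the required stops is forced.
Route from 10: up 1 to 7, right 2 to 9, down 1 to 12 — 4 moves in all.
Check: all required cells visited; 4 ≤ 4 moves.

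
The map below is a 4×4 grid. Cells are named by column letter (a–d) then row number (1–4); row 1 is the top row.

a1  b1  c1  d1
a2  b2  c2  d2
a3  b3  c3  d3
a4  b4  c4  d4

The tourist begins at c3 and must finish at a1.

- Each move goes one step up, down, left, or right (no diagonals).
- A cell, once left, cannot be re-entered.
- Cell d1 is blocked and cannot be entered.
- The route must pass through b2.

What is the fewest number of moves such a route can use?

4

Any route passes through b2 somewhere between c3 and a1. Summing Manhattan distances along the two legs (c3 → b2 → a1) gives a lower bound of 2 + 2 = 4 moves.
A route of 4 moves achieves this: c3 → c2 → b2 → b1 → a1.
Since 4 matches the lower bound, it is optimal.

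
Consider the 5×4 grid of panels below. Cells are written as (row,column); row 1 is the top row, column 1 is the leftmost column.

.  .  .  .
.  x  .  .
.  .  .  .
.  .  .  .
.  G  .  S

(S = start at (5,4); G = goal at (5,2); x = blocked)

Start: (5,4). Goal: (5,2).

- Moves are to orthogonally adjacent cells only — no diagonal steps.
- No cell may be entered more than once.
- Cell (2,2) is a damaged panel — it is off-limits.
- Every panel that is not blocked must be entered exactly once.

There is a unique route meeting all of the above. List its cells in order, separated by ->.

(5,4) -> (5,3) -> (4,3) -> (4,4) -> (3,4) -> (3,3) -> (2,3) -> (2,4) -> (1,4) -> (1,3) -> (1,2) -> (1,1) -> (2,1) -> (3,1) -> (3,2) -> (4,2) -> (4,1) -> (5,1) -> (5,2)

Need to visit all 19 open cells exactly once, starting at (5,4) and ending at (5,2).
Cell (1,1) has only two open neighbours ((2,1) and (1,2)), so the path must pass straight through it: one of those is the cell it's entered from and the other is where it exits.
Route from (5,4): left 1 to (5,3), up 1 to (4,3), right 1 to (4,4), up 1 to (3,4), left 1 to (3,3), up 1 to (2,3), right 1 to (2,4), up 1 to (1,4), left 3 to (1,1), down 2 to (3,1), right 1 to (3,2), down 1 to (4,2), left 1 to (4,1), down 1 to (5,1), right 1 to (5,2) — 18 moves in all.
Check: all 19 open cells covered.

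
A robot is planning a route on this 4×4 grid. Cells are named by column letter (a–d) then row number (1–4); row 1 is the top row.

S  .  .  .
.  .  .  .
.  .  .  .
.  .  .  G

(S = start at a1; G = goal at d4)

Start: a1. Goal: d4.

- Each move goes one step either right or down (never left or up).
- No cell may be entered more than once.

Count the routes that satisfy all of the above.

A right/down-only route from a1 to d4 makes exactly 3 down-moves and 3 right-moves in some order.
With no other constraints that would be C(6,3) = 20 routes.
That gives 20 routes.

20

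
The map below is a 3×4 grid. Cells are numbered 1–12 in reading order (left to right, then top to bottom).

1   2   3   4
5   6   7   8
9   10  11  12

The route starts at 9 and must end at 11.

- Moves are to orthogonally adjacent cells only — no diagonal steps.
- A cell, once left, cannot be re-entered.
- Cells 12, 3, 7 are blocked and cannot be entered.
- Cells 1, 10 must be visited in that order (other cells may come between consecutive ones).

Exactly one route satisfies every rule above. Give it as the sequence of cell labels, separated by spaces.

9 5 1 2 6 10 11

The waypoints must appear in the order 1, 10, with no cell reused.
Route from 9: up 2 to 1, right 1 to 2, down 2 to 10, right 1 to 11 — 6 moves in all.
Check: order respected (1 at step 2, 10 at step 5).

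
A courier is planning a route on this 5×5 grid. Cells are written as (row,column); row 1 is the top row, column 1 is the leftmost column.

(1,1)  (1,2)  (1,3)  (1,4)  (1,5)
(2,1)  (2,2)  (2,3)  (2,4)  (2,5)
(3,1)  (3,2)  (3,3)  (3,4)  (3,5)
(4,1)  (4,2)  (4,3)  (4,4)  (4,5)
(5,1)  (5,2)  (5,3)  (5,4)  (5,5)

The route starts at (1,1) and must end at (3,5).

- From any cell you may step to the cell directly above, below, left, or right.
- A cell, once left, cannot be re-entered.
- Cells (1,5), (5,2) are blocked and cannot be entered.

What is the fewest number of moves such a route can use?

The Manhattan distance from (1,1) to (3,5) is |1−3| + |1−5| = 6, so at least 6 moves are needed.
A route of 6 moves achieves this: (1,1) → (2,1) → (3,1) → (3,2) → (3,3) → (3,4) → (3,5).
Since 6 matches the lower bound, it is optimal.

6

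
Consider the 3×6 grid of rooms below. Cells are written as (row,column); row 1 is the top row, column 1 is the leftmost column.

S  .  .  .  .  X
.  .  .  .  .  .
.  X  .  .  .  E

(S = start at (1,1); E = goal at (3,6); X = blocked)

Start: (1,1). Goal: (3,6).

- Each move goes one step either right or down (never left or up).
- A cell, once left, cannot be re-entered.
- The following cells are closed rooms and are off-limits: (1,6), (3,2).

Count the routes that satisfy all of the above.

A right/down-only route from (1,1) to (3,6) makes exactly 2 down-moves and 5 right-moves in some order.
With no other constraints that would be C(7,2) = 21 routes.
Subtract routes through each blocked cell (inclusion–exclusion for overlaps): − through (1,6): 1 − through (3,2): 3 → 17.
That gives 17 routes.

17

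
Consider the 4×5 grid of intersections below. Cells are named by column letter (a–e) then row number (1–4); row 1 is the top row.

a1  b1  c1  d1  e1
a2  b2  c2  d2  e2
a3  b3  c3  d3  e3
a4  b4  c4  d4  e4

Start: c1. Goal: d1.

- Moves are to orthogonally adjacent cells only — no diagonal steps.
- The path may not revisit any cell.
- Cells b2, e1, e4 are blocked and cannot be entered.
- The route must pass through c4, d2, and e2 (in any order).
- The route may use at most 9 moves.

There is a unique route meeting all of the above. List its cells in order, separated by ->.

c1 -> c2 -> c3 -> c4 -> d4 -> d3 -> e3 -> e2 -> d2 -> d1

Any route must reach c4, d2, and e2 and still end at d1 within 9 moves, so the order of the required stops is forced.
Route from c1: down 3 to c4, right 1 to d4, up 1 to d3, right 1 to e3, up 1 to e2, left 1 to d2, up 1 to d1 — 9 moves in all.
Check: all required cells visited; 9 ≤ 9 moves.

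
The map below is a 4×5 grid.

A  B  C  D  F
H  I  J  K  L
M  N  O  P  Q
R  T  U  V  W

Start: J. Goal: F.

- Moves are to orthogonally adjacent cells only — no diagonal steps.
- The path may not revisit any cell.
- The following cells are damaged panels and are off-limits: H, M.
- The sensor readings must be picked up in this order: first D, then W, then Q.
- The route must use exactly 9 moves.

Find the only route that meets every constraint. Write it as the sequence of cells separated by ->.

The waypoints must appear in the order D, W, Q, with no cell reused.
Route from J: up 1 to C, right 1 to D, down 3 to V, right 1 to W, up 3 to F — 9 moves in all.
Check: order respected (D at step 2, W at step 6, Q at step 7); 9 moves as required.

J -> C -> D -> K -> P -> V -> W -> Q -> L -> F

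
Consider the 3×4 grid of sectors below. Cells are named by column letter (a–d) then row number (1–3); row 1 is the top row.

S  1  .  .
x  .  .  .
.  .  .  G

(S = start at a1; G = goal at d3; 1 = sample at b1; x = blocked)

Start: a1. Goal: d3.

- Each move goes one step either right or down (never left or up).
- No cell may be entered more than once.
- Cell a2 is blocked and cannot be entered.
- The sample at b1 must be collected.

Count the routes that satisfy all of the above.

6

A right/down-only route from a1 to d3 makes exactly 2 down-moves and 3 right-moves in some order.
With no other constraints that would be C(5,2) = 10 routes.
Split at b1 and multiply the segment counts (each segment already excludes blocked cells): a1→b1: 1; b1→d3: 6; product = 6.
That gives 6 routes.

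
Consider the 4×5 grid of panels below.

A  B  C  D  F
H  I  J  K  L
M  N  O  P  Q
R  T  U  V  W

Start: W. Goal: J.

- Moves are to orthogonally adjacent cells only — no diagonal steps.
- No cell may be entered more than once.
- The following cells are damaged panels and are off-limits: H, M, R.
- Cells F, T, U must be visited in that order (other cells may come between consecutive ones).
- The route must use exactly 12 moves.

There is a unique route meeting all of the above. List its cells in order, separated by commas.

The waypoints must appear in the order F, T, U, with no cell reused.
Route from W: up 3 to F, left 3 to B, down 3 to T, right 1 to U, up 2 to J — 12 moves in all.
Check: order respected (F at step 3, T at step 9, U at step 10); 12 moves as required.

W, Q, L, F, D, C, B, I, N, T, U, O, J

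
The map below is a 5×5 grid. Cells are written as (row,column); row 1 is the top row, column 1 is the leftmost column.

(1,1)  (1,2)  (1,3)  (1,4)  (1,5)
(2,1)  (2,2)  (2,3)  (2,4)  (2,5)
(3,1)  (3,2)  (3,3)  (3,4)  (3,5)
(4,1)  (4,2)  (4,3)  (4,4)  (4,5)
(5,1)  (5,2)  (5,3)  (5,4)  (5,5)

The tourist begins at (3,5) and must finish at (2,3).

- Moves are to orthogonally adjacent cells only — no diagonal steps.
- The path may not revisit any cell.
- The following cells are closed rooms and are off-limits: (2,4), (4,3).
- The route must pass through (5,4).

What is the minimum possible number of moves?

7

Any route passes through (5,4) somewhere between (3,5) and (2,3). Summing Manhattan distances along the two legs ((3,5) → (5,4) → (2,3)) gives a lower bound of 3 + 4 = 7 moves.
A route of 7 moves achieves this: (3,5) → (4,5) → (5,5) → (5,4) → (4,4) → (3,4) → (3,3) → (2,3).
Since 7 matches the lower bound, it is optimal.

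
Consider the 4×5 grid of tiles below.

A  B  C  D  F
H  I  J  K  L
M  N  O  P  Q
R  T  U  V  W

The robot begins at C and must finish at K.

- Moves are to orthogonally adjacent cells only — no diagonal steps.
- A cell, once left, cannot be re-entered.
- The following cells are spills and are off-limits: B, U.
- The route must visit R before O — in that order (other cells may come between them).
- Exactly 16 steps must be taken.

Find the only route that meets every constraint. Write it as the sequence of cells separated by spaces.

C J I H M R T N O P V W Q L F D K

The waypoints must appear in the order R, O, with no cell reused.
Route from C: down 1 to J, left 2 to H, down 2 to R, right 1 to T, up 1 to N, right 2 to P, down 1 to V, right 1 to W, up 3 to F, left 1 to D, down 1 to K — 16 moves in all.
Check: order respected (R at step 5, O at step 8); 16 moves as required.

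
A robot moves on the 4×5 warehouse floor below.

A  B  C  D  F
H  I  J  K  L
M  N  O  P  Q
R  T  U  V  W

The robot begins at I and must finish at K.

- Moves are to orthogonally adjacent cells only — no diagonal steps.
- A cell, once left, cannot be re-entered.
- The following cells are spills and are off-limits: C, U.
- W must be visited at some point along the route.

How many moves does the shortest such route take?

8

Any route passes through W somewhere between I and K. Summing Manhattan distances along the two legs (I → W → K) gives a lower bound of 5 + 3 = 8 moves.
A route of 8 moves achieves this: I → N → O → P → V → W → Q → L → K.
Since 8 matches the lower bound, it is optimal.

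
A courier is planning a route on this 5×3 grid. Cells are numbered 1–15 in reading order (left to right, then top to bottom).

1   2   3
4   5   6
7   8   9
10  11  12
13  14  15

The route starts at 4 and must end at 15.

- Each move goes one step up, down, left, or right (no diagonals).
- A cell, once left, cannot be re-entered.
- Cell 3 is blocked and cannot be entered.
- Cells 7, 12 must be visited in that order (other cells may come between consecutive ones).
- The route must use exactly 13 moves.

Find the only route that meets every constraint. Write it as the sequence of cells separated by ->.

The waypoints must appear in the order 7, 12, with no cell reused.
Route from 4: up 1 to 1, right 1 to 2, down 1 to 5, right 1 to 6, down 1 to 9, left 2 to 7, down 2 to 13, right 1 to 14, up 1 to 11, right 1 to 12, down 1 to 15 — 13 moves in all.
Check: order respected (7 at step 7, 12 at step 12); 13 moves as required.

4 -> 1 -> 2 -> 5 -> 6 -> 9 -> 8 -> 7 -> 10 -> 13 -> 14 -> 11 -> 12 -> 15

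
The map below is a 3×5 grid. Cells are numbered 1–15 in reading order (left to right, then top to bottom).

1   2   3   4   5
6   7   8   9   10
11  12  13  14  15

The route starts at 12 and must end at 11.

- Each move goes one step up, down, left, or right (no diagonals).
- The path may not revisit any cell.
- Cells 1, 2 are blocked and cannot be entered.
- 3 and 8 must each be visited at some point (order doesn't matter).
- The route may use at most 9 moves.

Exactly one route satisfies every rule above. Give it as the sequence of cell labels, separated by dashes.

12 - 13 - 14 - 9 - 4 - 3 - 8 - 7 - 6 - 11

Any route must reach 3 and 8 and still end at 11 within 9 moves, so the order of the required stops is forced.
Route from 12: right 2 to 14, up 2 to 4, left 1 to 3, down 1 to 8, left 2 to 6, down 1 to 11 — 9 moves in all.
Check: all required cells visited; 9 ≤ 9 moves.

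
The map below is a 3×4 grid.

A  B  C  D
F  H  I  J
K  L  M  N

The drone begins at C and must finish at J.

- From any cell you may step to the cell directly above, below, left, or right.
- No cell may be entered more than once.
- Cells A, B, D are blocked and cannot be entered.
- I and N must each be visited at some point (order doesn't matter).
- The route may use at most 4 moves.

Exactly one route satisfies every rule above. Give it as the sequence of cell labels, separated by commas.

C, I, M, N, J

The 4-move cap with required stops at I, N leaves no slack for detours.
Route from C: 2× down (reaching M), right to N, up to J — 4 moves in all.
Check: all required cells visited; 4 ≤ 4 moves.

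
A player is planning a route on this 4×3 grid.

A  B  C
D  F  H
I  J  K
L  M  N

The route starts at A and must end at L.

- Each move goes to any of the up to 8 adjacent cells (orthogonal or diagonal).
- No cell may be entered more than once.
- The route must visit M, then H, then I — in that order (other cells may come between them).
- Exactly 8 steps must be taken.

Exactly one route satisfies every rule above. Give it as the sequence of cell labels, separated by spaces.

The waypoints must appear in the order M, H, I, with no cell reused.
Route from A: down to D, down-right to J, down to M, up-right to K, up to H, left to F, down-left to I, down to L — 8 moves in all.
Check: order respected (M at step 3, H at step 5, I at step 7); 8 moves as required.

A D J M K H F I L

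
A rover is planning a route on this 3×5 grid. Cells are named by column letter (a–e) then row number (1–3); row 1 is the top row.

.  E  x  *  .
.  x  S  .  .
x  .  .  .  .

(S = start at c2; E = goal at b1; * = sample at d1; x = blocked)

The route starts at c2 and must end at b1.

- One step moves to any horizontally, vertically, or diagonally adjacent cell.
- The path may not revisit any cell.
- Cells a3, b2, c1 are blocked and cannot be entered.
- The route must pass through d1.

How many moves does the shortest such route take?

6

Any route passes through d1 somewhere between c2 and b1. Summing Chebyshev distances along the two legs (c2 → d1 → b1) gives a lower bound of 1 + 2 = 3 moves.
The shortest route satisfying every rule uses 6 moves: c2 → d1 → d2 → c3 → b3 → a2 → b1.
The no-revisit rule (legs can't share cells) pushes the minimum above the 3-move bound; an exhaustive check rules out every length from 3 to 5, leaving 6 as the minimum.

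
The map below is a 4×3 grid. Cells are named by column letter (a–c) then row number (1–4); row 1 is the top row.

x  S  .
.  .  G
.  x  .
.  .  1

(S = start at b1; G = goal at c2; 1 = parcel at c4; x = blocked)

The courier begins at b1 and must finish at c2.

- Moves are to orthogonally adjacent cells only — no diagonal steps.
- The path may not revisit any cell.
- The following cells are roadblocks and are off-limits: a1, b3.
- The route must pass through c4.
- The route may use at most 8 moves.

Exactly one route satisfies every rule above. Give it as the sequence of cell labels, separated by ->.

The 8-move cap with required stops at c4 leaves no slack for detours.
Route from b1: down to b2, left to a2, 2× down (reaching a4), 2× right (reaching c4), 2× up (reaching c2) — 8 moves in all.
Check: all required cells visited; 8 ≤ 8 moves.

b1 -> b2 -> a2 -> a3 -> a4 -> b4 -> c4 -> c3 -> c2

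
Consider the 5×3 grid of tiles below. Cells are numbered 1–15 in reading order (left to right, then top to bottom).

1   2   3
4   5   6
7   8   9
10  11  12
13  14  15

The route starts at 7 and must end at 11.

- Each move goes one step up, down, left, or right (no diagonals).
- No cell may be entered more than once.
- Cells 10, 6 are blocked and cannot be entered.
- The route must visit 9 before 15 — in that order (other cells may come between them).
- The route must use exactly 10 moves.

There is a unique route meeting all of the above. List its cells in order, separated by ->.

7 -> 4 -> 1 -> 2 -> 5 -> 8 -> 9 -> 12 -> 15 -> 14 -> 11

The waypoints must appear in the order 9, 15, with no cell reused.
Route from 7: up 2 to 1, right 1 to 2, down 2 to 8, right 1 to 9, down 2 to 15, left 1 to 14, up 1 to 11 — 10 moves in all.
Check: order respected (9 at step 6, 15 at step 8); 10 moves as required.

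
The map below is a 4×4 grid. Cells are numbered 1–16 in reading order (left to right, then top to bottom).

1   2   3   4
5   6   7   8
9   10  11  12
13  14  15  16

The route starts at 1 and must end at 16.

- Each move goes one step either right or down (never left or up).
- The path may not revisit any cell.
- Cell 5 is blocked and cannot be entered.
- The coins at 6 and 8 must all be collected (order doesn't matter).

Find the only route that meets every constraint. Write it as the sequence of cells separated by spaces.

Moves only go right or down, so the column and row indices never decrease.
Route from 1: right to 2, down to 6, 2× right (reaching 8), 2× down (reaching 16) — 6 moves in all.
Check: all required cells visited.

1 2 6 7 8 12 16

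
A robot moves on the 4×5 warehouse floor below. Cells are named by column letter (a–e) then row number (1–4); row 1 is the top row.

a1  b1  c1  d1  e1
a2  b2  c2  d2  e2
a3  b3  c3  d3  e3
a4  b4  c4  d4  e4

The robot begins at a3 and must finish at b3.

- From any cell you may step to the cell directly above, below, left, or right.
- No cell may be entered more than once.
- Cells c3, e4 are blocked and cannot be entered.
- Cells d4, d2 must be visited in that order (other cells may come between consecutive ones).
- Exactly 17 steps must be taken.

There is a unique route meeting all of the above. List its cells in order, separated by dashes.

The waypoints must appear in the order d4, d2, with no cell reused.
Route from a3: down 1 to a4, right 3 to d4, up 1 to d3, right 1 to e3, up 2 to e1, left 1 to d1, down 1 to d2, left 1 to c2, up 1 to c1, left 2 to a1, down 1 to a2, right 1 to b2, down 1 to b3 — 17 moves in all.
Check: order respected (d4 at step 4, d2 at step 10); 17 moves as required.

a3 - a4 - b4 - c4 - d4 - d3 - e3 - e2 - e1 - d1 - d2 - c2 - c1 - b1 - a1 - a2 - b2 - b3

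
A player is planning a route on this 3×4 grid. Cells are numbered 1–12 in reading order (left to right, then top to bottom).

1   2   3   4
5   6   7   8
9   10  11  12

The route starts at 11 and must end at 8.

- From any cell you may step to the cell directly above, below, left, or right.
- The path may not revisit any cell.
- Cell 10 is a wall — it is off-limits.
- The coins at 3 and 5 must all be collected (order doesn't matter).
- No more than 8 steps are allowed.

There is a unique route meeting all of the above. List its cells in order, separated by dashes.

11 - 7 - 6 - 5 - 1 - 2 - 3 - 4 - 8

Any route must reach 3 and 5 and still end at 8 within 8 moves, so the order of the required stops is forced.
Route from 11: up 1 to 7, left 2 to 5, up 1 to 1, right 3 to 4, down 1 to 8 — 8 moves in all.
Check: all required cells visited; 8 ≤ 8 moves.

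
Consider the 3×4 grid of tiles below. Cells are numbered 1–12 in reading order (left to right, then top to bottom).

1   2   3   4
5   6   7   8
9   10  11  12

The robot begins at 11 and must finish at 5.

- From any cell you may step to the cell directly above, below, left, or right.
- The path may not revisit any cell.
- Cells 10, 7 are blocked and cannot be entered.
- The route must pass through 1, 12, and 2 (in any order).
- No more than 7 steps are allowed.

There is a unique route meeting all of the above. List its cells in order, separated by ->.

The budget equals the shortest possible length, so every move has to be on a shortest route through the required cells.
Route from 11: right to 12, 2× up (reaching 4), 3× left (reaching 1), down to 5 — 7 moves in all.
Check: all required cells visited; 7 ≤ 7 moves.

11 -> 12 -> 8 -> 4 -> 3 -> 2 -> 1 -> 5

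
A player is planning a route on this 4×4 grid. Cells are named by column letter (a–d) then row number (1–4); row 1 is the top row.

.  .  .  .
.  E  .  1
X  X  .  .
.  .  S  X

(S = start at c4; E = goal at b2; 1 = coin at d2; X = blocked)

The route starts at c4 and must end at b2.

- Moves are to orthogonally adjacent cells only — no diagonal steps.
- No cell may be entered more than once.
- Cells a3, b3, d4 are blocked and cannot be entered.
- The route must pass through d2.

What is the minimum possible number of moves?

Any route passes through d2 somewhere between c4 and b2. Summing Manhattan distances along the two legs (c4 → d2 → b2) gives a lower bound of 3 + 2 = 5 moves.
A route of 5 moves achieves this: c4 → c3 → d3 → d2 → c2 → b2.
Since 5 matches the lower bound, it is optimal.

5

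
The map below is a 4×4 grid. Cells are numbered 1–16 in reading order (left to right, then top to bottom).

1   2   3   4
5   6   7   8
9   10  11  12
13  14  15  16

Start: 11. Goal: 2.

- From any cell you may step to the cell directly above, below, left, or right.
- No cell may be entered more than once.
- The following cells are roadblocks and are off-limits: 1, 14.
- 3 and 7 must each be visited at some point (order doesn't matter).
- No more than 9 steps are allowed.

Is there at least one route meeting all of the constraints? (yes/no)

One route that works: 11 → 7 → 3 → 2.

yes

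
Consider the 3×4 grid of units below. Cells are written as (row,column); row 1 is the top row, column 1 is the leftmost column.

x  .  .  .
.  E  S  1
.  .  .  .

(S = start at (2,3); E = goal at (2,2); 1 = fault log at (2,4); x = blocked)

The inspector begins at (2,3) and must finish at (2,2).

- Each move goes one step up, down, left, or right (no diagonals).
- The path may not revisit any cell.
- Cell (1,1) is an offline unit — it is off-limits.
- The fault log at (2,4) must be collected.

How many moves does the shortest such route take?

Any route passes through (2,4) somewhere between (2,3) and (2,2). Summing Manhattan distances along the two legs ((2,3) → (2,4) → (2,2)) gives a lower bound of 1 + 2 = 3 moves.
The shortest route satisfying every rule uses 5 moves: (2,3) → (2,4) → (1,4) → (1,3) → (1,2) → (2,2).
The bound of 3 isn't tight here; checking systematically, no route of length 3 through 4 satisfies every constraint, so 5 is the minimum.

5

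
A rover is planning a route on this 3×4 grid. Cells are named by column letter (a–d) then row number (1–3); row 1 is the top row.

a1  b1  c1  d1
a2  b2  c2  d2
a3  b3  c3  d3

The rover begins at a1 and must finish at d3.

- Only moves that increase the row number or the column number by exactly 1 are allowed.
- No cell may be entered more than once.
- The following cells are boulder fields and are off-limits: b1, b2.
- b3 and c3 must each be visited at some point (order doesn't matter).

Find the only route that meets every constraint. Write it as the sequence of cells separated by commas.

Moves only go right or down, so the column and row indices never decrease.
Route from a1: 2× down (reaching a3), 3× right (reaching d3) — 5 moves in all.
Check: all required cells visited.

a1, a2, a3, b3, c3, d3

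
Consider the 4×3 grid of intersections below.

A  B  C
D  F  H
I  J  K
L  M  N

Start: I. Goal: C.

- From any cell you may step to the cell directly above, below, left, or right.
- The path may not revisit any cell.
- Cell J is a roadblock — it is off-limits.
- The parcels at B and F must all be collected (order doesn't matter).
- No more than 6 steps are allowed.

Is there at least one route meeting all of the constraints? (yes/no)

One route that works: I → D → F → B → C.

yes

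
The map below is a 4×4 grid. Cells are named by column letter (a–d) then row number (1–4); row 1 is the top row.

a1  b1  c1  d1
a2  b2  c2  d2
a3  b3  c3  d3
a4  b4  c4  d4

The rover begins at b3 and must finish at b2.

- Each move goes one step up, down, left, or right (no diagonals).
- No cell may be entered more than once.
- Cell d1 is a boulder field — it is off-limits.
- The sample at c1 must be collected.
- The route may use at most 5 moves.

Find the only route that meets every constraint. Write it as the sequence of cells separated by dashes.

The 5-move cap with required stops at c1 leaves no slack for detours.
Route from b3: right to c3, 2× up (reaching c1), left to b1, down to b2 — 5 moves in all.
Check: all required cells visited; 5 ≤ 5 moves.

b3 - c3 - c2 - c1 - b1 - b2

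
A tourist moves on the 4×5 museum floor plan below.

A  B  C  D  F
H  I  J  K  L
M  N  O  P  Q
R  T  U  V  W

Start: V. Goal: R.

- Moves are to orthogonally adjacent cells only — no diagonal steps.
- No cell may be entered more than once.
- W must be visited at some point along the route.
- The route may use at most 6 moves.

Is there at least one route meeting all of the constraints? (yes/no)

Exhausting the options from V, every branch either would have to re-enter a cell already used, runs past the 6-move limit, or reaches the goal with a constraint still unmet.

no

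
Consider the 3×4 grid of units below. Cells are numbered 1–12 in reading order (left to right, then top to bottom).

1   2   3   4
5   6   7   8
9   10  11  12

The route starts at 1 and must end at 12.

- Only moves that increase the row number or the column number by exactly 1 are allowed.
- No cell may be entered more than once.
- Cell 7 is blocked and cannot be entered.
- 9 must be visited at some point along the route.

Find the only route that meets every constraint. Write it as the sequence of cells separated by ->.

1 -> 5 -> 9 -> 10 -> 11 -> 12

Moves only go right or down, so the column and row indices never decrease.
Route from 1: down 2 to 9, right 3 to 12 — 5 moves in all.
Check: all required cells visited.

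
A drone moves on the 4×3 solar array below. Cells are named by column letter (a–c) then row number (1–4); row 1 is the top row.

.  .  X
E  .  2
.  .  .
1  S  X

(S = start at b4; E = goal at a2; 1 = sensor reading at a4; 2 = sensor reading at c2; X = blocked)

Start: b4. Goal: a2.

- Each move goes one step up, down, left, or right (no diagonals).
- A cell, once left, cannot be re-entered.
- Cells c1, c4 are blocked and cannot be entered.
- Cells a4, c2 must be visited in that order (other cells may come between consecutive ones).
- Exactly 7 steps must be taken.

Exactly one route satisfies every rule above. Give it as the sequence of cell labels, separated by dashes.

The waypoints must appear in the order a4, c2, with no cell reused.
Route from b4: left 1 to a4, up 1 to a3, right 2 to c3, up 1 to c2, left 2 to a2 — 7 moves in all.
Check: order respected (1 at step 1, 2 at step 5); 7 moves as required.

b4 - a4 - a3 - b3 - c3 - c2 - b2 - a2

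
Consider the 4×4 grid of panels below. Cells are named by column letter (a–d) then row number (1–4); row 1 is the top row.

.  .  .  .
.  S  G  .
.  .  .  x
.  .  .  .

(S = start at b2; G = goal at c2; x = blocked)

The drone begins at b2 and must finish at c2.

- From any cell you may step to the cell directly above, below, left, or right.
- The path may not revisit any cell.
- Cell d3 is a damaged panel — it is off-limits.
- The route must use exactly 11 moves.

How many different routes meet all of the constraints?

Need simple routes of exactly 11 moves from b2 to c2 (Manhattan distance 1, so 5 moves are spent on a detour and 5 undoing it).
Enumerating: b2 b3 b4 a4 a3 a2 a1 b1 c1 d1 d2 c2 | b2 b3 c3 c4 b4 a4 a3 a2 a1 b1 c1 c2.
That gives 2 routes.

2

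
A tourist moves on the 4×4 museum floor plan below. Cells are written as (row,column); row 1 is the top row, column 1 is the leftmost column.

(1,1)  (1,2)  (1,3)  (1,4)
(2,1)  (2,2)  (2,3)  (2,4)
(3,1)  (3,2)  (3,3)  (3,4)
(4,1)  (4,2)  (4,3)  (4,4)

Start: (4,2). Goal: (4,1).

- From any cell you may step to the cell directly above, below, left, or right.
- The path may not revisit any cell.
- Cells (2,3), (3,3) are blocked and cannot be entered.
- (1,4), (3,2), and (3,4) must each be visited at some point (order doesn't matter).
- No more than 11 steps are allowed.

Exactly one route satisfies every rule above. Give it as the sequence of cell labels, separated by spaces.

(4,2) (4,3) (4,4) (3,4) (2,4) (1,4) (1,3) (1,2) (2,2) (3,2) (3,1) (4,1)

Any route must reach (1,4), (3,2), and (3,4) and still end at (4,1) within 11 moves, so the order of the required stops is forced.
Route from (4,2): 2× right (reaching (4,4)), 3× up (reaching (1,4)), 2× left (reaching (1,2)), 2× down (reaching (3,2)), left to (3,1), down to (4,1) — 11 moves in all.
Check: all required cells visited; 11 ≤ 11 moves.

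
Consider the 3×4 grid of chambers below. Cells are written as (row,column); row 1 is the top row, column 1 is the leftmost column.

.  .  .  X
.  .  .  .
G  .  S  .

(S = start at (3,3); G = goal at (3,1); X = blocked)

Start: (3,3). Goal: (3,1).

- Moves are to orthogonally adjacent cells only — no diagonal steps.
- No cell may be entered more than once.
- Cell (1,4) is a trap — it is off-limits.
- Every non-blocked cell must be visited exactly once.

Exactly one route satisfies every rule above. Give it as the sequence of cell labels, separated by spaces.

Need to visit all 11 open cells exactly once, starting at (3,3) and ending at (3,1).
Cell (1,3) has only two open neighbours ((2,3) and (1,2)), so the path must pass straight through it: one of those is the cell it's entered from and the other is where it exits.
Route from (3,3): right to (3,4), up to (2,4), left to (2,3), up to (1,3), 2× left (reaching (1,1)), down to (2,1), right to (2,2), down to (3,2), left to (3,1) — 10 moves in all.
Check: all 11 open cells covered.

(3,3) (3,4) (2,4) (2,3) (1,3) (1,2) (1,1) (2,1) (2,2) (3,2) (3,1)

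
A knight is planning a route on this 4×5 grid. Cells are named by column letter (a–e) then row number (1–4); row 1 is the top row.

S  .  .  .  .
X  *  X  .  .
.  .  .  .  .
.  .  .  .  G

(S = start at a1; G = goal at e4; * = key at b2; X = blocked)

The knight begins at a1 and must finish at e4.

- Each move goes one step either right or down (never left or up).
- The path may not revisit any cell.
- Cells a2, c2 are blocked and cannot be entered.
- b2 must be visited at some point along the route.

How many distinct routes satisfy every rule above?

A right/down-only route from a1 to e4 makes exactly 3 down-moves and 4 right-moves in some order.
With no other constraints that would be C(7,3) = 35 routes.
Split at b2 and multiply the segment counts (each segment already excludes blocked cells): a1→b2: 1; b2→e4: 4; product = 4.
That gives 4 routes.

4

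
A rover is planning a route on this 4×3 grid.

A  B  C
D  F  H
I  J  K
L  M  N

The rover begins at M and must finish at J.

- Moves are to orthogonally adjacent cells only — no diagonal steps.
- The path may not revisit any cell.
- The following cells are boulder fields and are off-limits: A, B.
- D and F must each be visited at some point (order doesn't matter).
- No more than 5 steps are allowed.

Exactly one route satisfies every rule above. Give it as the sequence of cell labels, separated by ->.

M -> L -> I -> D -> F -> J

Any route must reach D and F and still end at J within 5 moves, so the order of the required stops is forced.
Route from M: left to L, 2× up (reaching D), right to F, down to J — 5 moves in all.
Check: all required cells visited; 5 ≤ 5 moves.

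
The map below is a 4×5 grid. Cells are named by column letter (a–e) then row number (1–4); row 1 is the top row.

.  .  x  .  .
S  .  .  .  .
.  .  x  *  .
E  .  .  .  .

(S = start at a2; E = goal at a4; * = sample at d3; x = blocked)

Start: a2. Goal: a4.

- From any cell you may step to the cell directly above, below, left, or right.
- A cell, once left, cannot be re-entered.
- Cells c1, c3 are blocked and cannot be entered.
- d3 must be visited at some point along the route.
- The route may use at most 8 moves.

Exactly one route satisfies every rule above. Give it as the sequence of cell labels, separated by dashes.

a2 - b2 - c2 - d2 - d3 - d4 - c4 - b4 - a4

The budget equals the shortest possible length, so every move has to be on a shortest route through the required cells.
Route from a2: 3× right (reaching d2), 2× down (reaching d4), 3× left (reaching a4) — 8 moves in all.
Check: all required cells visited; 8 ≤ 8 moves.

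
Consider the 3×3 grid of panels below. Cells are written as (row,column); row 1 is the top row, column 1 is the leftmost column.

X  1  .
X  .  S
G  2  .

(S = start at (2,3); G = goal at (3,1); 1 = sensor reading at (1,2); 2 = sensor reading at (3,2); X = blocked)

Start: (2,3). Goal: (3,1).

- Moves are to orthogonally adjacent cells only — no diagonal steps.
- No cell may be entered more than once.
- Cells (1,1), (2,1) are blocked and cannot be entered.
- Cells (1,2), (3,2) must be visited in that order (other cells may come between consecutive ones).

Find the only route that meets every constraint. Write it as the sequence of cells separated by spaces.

(2,3) (1,3) (1,2) (2,2) (3,2) (3,1)

The waypoints must appear in the order (1,2), (3,2), with no cell reused.
Route from (2,3): up 1 to (1,3), left 1 to (1,2), down 2 to (3,2), left 1 to (3,1) — 5 moves in all.
Check: order respected (1 at step 2, 2 at step 4).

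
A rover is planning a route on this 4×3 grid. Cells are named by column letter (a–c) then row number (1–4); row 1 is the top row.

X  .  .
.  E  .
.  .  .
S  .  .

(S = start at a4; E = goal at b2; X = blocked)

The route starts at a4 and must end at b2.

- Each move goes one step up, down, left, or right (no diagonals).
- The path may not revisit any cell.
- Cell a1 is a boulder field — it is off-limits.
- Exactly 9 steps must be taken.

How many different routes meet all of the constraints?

Need simple routes of exactly 9 moves from a4 to b2 (Manhattan distance 3, so 3 moves are spent on a detour and 3 undoing it).
Enumerating: a4 a3 b3 b4 c4 c3 c2 c1 b1 b2.
That gives 1 route.

1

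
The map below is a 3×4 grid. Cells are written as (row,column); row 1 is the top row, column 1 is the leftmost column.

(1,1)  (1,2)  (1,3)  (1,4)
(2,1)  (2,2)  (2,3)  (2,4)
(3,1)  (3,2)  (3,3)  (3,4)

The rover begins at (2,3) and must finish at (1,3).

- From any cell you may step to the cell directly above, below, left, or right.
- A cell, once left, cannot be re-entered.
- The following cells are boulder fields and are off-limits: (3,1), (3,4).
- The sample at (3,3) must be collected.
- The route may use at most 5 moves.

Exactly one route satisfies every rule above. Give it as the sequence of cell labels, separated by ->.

Any route must reach (3,3) and still end at (1,3) within 5 moves, so the order of the required stops is forced.
Route from (2,3): down 1 to (3,3), left 1 to (3,2), up 2 to (1,2), right 1 to (1,3) — 5 moves in all.
Check: all required cells visited; 5 ≤ 5 moves.

(2,3) -> (3,3) -> (3,2) -> (2,2) -> (1,2) -> (1,3)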